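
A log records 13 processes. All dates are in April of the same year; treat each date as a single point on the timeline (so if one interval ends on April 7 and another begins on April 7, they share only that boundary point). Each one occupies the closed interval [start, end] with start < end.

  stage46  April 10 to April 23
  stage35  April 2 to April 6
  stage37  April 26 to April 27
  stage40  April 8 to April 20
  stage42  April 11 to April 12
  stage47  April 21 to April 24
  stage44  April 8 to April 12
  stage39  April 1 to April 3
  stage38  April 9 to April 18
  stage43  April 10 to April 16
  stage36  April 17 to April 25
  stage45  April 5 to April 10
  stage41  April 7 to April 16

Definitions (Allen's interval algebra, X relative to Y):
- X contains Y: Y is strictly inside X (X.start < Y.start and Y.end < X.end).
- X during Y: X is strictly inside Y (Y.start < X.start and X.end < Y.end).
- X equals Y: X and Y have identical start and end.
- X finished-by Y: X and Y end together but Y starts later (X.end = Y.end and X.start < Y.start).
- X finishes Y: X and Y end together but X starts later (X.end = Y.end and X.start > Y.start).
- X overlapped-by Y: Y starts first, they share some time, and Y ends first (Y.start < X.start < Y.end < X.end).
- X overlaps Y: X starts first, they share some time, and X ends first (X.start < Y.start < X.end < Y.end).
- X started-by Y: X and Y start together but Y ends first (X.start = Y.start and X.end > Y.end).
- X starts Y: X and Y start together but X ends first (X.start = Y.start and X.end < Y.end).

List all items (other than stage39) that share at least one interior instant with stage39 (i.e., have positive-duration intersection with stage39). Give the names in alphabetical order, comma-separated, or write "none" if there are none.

Target stage39 = [April 1, April 3].
stage35 [April 2, April 6] → overlapped-by → yes.
stage36 [April 17, April 25] → after → no.
stage37 [April 26, April 27] → after → no.
stage38 [April 9, April 18] → after → no.
stage40 [April 8, April 20] → after → no.
stage41 [April 7, April 16] → after → no.
stage42 [April 11, April 12] → after → no.
stage43 [April 10, April 16] → after → no.
stage44 [April 8, April 12] → after → no.
stage45 [April 5, April 10] → after → no.
stage46 [April 10, April 23] → after → no.
stage47 [April 21, April 24] → after → no.
Result: stage35.

stage35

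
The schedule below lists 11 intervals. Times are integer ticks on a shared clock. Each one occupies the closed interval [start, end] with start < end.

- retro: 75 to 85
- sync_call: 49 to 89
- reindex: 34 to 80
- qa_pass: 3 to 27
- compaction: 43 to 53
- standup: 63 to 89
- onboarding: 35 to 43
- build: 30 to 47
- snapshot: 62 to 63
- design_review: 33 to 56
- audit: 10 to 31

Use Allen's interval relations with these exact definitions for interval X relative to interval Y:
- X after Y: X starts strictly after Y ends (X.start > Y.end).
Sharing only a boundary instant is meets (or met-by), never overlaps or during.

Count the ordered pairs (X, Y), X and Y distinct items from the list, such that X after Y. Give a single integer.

32

Checking all 110 ordered pairs for relation 'after'; matching pairs in alphabetical order:
(build, qa_pass): build after qa_pass ✓
(compaction, audit): compaction after audit ✓
(compaction, qa_pass): compaction after qa_pass ✓
(design_review, audit): design_review after audit ✓
(design_review, qa_pass): design_review after qa_pass ✓
(onboarding, audit): onboarding after audit ✓
(onboarding, qa_pass): onboarding after qa_pass ✓
(reindex, audit): reindex after audit ✓
(reindex, qa_pass): reindex after qa_pass ✓
(retro, audit): retro after audit ✓
(retro, build): retro after build ✓
(retro, compaction): retro after compaction ✓
(retro, design_review): retro after design_review ✓
(retro, onboarding): retro after onboarding ✓
(retro, qa_pass): retro after qa_pass ✓
(retro, snapshot): retro after snapshot ✓
(snapshot, audit): snapshot after audit ✓
(snapshot, build): snapshot after build ✓
(snapshot, compaction): snapshot after compaction ✓
(snapshot, design_review): snapshot after design_review ✓
(snapshot, onboarding): snapshot after onboarding ✓
(snapshot, qa_pass): snapshot after qa_pass ✓
(standup, audit): standup after audit ✓
(standup, build): standup after build ✓
... plus 8 further pairs not listed.
Count: 32.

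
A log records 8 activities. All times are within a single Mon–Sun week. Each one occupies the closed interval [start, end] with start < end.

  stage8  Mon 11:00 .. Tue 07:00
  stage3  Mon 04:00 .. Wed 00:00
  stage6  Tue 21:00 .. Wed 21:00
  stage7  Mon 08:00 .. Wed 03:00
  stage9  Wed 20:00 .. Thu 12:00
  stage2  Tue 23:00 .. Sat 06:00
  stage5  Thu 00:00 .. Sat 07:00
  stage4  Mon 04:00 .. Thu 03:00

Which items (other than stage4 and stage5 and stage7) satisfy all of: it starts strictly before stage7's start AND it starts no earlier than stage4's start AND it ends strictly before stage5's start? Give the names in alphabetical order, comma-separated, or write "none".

stage3

Conditions: its start is strictly before stage7's start (X.start < Mon 08:00) AND its start is no earlier than stage4's start (X.start >= Mon 04:00) AND its end is strictly before stage5's start (X.end < Thu 00:00).
stage2: start Tue 23:00 < Mon 08:00? ✗; start Tue 23:00 >= Mon 04:00? ✓; end Sat 06:00 < Thu 00:00? ✗ → no.
stage3: start Mon 04:00 < Mon 08:00? ✓; start Mon 04:00 >= Mon 04:00? ✓; end Wed 00:00 < Thu 00:00? ✓ → yes.
stage6: start Tue 21:00 < Mon 08:00? ✗; start Tue 21:00 >= Mon 04:00? ✓; end Wed 21:00 < Thu 00:00? ✓ → no.
stage8: start Mon 11:00 < Mon 08:00? ✗; start Mon 11:00 >= Mon 04:00? ✓; end Tue 07:00 < Thu 00:00? ✓ → no.
stage9: start Wed 20:00 < Mon 08:00? ✗; start Wed 20:00 >= Mon 04:00? ✓; end Thu 12:00 < Thu 00:00? ✗ → no.
Result: stage3.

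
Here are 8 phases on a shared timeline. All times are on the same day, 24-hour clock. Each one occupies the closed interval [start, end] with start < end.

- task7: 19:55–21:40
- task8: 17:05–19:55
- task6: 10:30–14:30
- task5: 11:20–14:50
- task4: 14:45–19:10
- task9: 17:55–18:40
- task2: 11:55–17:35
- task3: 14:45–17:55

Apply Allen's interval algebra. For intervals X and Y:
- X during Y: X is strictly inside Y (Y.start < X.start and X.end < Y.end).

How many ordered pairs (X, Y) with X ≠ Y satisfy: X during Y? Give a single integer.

2

Checking all 56 ordered pairs for relation 'during'; matching pairs in alphabetical order:
(task9, task4): task9 during task4 ✓
(task9, task8): task9 during task8 ✓
Count: 2.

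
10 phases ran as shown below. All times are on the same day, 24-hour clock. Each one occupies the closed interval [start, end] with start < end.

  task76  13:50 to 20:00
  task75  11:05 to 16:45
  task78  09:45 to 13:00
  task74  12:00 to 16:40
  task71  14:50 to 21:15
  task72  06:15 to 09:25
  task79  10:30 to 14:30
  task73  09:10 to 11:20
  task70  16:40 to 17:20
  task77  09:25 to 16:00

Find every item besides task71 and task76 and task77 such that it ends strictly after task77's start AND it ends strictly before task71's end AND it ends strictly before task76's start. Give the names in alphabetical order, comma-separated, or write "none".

Conditions: its end is strictly after task77's start (X.end > 09:25) AND its end is strictly before task71's end (X.end < 21:15) AND its end is strictly before task76's start (X.end < 13:50).
task70: end 17:20 > 09:25? ✓; end 17:20 < 21:15? ✓; end 17:20 < 13:50? ✗ → no.
task72: end 09:25 > 09:25? ✗; end 09:25 < 21:15? ✓; end 09:25 < 13:50? ✓ → no.
task73: end 11:20 > 09:25? ✓; end 11:20 < 21:15? ✓; end 11:20 < 13:50? ✓ → yes.
task74: end 16:40 > 09:25? ✓; end 16:40 < 21:15? ✓; end 16:40 < 13:50? ✗ → no.
task75: end 16:45 > 09:25? ✓; end 16:45 < 21:15? ✓; end 16:45 < 13:50? ✗ → no.
task78: end 13:00 > 09:25? ✓; end 13:00 < 21:15? ✓; end 13:00 < 13:50? ✓ → yes.
task79: end 14:30 > 09:25? ✓; end 14:30 < 21:15? ✓; end 14:30 < 13:50? ✗ → no.
Result: task73, task78.

task73, task78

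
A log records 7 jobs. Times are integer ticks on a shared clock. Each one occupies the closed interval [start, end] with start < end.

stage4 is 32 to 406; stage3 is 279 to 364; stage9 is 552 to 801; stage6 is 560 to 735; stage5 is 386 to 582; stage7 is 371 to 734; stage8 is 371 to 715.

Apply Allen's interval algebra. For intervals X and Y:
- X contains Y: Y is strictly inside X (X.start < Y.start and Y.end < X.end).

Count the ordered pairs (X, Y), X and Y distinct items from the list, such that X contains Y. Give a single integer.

Checking all 42 ordered pairs for relation 'contains'; matching pairs in alphabetical order:
(stage4, stage3): stage4 contains stage3 ✓
(stage7, stage5): stage7 contains stage5 ✓
(stage8, stage5): stage8 contains stage5 ✓
(stage9, stage6): stage9 contains stage6 ✓
Count: 4.

4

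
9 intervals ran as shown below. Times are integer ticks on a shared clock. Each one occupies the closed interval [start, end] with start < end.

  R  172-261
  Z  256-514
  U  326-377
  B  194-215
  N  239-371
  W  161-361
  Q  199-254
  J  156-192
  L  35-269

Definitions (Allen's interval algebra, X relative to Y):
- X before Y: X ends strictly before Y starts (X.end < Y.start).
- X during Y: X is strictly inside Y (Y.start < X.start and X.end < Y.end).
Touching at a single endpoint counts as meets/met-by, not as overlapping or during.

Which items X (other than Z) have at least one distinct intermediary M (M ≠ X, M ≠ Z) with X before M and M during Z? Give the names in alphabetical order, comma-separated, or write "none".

Target Z = [256, 514].
Intermediaries M with M during Z: U.
Via U — items with X before U: B, J, L, Q, R.
Union: B, J, L, Q, R.

B, J, L, Q, R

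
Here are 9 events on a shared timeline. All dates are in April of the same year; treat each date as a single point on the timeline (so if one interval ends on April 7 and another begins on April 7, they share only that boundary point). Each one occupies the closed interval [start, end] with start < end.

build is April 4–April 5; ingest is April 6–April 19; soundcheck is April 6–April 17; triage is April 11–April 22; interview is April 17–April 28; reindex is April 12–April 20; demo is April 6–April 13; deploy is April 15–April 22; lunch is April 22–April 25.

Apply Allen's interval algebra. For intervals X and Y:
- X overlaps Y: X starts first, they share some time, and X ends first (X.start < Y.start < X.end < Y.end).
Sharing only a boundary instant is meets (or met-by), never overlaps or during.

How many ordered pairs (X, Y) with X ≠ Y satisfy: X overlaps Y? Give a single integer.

13

Checking all 72 ordered pairs for relation 'overlaps'; matching pairs in alphabetical order:
(demo, reindex): demo overlaps reindex ✓
(demo, triage): demo overlaps triage ✓
(deploy, interview): deploy overlaps interview ✓
(ingest, deploy): ingest overlaps deploy ✓
(ingest, interview): ingest overlaps interview ✓
(ingest, reindex): ingest overlaps reindex ✓
(ingest, triage): ingest overlaps triage ✓
(reindex, deploy): reindex overlaps deploy ✓
(reindex, interview): reindex overlaps interview ✓
(soundcheck, deploy): soundcheck overlaps deploy ✓
(soundcheck, reindex): soundcheck overlaps reindex ✓
(soundcheck, triage): soundcheck overlaps triage ✓
(triage, interview): triage overlaps interview ✓
Count: 13.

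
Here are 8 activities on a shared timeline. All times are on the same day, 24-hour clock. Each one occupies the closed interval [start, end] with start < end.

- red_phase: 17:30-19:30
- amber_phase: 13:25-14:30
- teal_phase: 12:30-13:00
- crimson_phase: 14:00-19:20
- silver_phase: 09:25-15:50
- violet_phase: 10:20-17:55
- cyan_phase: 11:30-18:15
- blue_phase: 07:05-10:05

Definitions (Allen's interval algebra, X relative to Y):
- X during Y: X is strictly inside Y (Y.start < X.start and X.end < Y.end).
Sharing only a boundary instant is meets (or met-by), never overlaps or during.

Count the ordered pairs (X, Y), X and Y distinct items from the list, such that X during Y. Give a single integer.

Checking all 56 ordered pairs for relation 'during'; matching pairs in alphabetical order:
(amber_phase, cyan_phase): amber_phase during cyan_phase ✓
(amber_phase, silver_phase): amber_phase during silver_phase ✓
(amber_phase, violet_phase): amber_phase during violet_phase ✓
(teal_phase, cyan_phase): teal_phase during cyan_phase ✓
(teal_phase, silver_phase): teal_phase during silver_phase ✓
(teal_phase, violet_phase): teal_phase during violet_phase ✓
Count: 6.

6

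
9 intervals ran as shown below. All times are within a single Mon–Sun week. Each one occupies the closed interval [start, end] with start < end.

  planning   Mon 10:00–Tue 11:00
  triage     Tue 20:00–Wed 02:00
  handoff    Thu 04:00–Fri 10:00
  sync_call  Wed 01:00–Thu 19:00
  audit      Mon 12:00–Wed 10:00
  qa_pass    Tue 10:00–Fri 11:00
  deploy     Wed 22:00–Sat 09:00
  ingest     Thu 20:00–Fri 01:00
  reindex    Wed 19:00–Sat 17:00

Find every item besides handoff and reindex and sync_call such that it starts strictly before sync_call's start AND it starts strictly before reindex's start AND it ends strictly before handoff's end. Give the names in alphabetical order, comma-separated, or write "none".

Conditions: its start is strictly before sync_call's start (X.start < Wed 01:00) AND its start is strictly before reindex's start (X.start < Wed 19:00) AND its end is strictly before handoff's end (X.end < Fri 10:00).
audit: start Mon 12:00 < Wed 01:00? ✓; start Mon 12:00 < Wed 19:00? ✓; end Wed 10:00 < Fri 10:00? ✓ → yes.
deploy: start Wed 22:00 < Wed 01:00? ✗; start Wed 22:00 < Wed 19:00? ✗; end Sat 09:00 < Fri 10:00? ✗ → no.
ingest: start Thu 20:00 < Wed 01:00? ✗; start Thu 20:00 < Wed 19:00? ✗; end Fri 01:00 < Fri 10:00? ✓ → no.
planning: start Mon 10:00 < Wed 01:00? ✓; start Mon 10:00 < Wed 19:00? ✓; end Tue 11:00 < Fri 10:00? ✓ → yes.
qa_pass: start Tue 10:00 < Wed 01:00? ✓; start Tue 10:00 < Wed 19:00? ✓; end Fri 11:00 < Fri 10:00? ✗ → no.
triage: start Tue 20:00 < Wed 01:00? ✓; start Tue 20:00 < Wed 19:00? ✓; end Wed 02:00 < Fri 10:00? ✓ → yes.
Result: audit, planning, triage.

audit, planning, triage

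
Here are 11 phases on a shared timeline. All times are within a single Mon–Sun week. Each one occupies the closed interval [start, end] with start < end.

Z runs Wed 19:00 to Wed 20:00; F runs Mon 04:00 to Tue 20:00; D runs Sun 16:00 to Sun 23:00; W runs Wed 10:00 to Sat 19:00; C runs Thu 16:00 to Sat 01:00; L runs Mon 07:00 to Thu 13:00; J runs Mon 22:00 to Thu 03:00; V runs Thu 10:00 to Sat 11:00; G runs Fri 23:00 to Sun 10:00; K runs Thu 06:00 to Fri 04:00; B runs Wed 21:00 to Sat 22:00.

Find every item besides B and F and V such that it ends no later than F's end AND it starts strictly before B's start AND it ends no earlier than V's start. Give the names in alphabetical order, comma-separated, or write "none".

none

Conditions: its end is no later than F's end (X.end <= Tue 20:00) AND its start is strictly before B's start (X.start < Wed 21:00) AND its end is no earlier than V's start (X.end >= Thu 10:00).
C: end Sat 01:00 <= Tue 20:00? ✗; start Thu 16:00 < Wed 21:00? ✗; end Sat 01:00 >= Thu 10:00? ✓ → no.
D: end Sun 23:00 <= Tue 20:00? ✗; start Sun 16:00 < Wed 21:00? ✗; end Sun 23:00 >= Thu 10:00? ✓ → no.
G: end Sun 10:00 <= Tue 20:00? ✗; start Fri 23:00 < Wed 21:00? ✗; end Sun 10:00 >= Thu 10:00? ✓ → no.
J: end Thu 03:00 <= Tue 20:00? ✗; start Mon 22:00 < Wed 21:00? ✓; end Thu 03:00 >= Thu 10:00? ✗ → no.
K: end Fri 04:00 <= Tue 20:00? ✗; start Thu 06:00 < Wed 21:00? ✗; end Fri 04:00 >= Thu 10:00? ✓ → no.
L: end Thu 13:00 <= Tue 20:00? ✗; start Mon 07:00 < Wed 21:00? ✓; end Thu 13:00 >= Thu 10:00? ✓ → no.
W: end Sat 19:00 <= Tue 20:00? ✗; start Wed 10:00 < Wed 21:00? ✓; end Sat 19:00 >= Thu 10:00? ✓ → no.
Z: end Wed 20:00 <= Tue 20:00? ✗; start Wed 19:00 < Wed 21:00? ✓; end Wed 20:00 >= Thu 10:00? ✗ → no.
Result: none.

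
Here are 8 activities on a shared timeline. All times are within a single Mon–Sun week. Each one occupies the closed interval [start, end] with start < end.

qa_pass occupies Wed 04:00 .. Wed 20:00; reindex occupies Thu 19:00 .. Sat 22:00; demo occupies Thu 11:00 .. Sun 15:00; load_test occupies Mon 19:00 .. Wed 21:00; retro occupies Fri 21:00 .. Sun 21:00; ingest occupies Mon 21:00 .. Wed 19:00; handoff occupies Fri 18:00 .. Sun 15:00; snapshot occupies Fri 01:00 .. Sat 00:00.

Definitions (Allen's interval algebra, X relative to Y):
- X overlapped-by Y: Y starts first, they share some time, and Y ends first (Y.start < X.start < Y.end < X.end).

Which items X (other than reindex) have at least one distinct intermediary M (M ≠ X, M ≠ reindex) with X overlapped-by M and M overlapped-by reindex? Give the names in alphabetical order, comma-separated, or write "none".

Target reindex = [Thu 19:00, Sat 22:00].
Intermediaries M with M overlapped-by reindex: handoff, retro.
Via handoff — items with X overlapped-by handoff: retro.
Via retro — items with X overlapped-by retro: none.
Union: retro.

retro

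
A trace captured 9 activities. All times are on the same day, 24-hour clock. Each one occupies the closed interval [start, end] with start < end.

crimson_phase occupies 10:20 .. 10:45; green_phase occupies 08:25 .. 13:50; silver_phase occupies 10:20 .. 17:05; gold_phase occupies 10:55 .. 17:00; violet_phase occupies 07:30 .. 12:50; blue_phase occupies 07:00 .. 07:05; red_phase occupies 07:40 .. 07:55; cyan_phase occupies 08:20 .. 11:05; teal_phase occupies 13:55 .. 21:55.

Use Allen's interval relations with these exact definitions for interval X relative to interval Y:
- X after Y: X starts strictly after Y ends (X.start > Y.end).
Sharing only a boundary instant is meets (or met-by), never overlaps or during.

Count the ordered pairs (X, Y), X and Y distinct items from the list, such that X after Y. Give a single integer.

Checking all 72 ordered pairs for relation 'after'; matching pairs in alphabetical order:
(crimson_phase, blue_phase): crimson_phase after blue_phase ✓
(crimson_phase, red_phase): crimson_phase after red_phase ✓
(cyan_phase, blue_phase): cyan_phase after blue_phase ✓
(cyan_phase, red_phase): cyan_phase after red_phase ✓
(gold_phase, blue_phase): gold_phase after blue_phase ✓
(gold_phase, crimson_phase): gold_phase after crimson_phase ✓
(gold_phase, red_phase): gold_phase after red_phase ✓
(green_phase, blue_phase): green_phase after blue_phase ✓
(green_phase, red_phase): green_phase after red_phase ✓
(red_phase, blue_phase): red_phase after blue_phase ✓
(silver_phase, blue_phase): silver_phase after blue_phase ✓
(silver_phase, red_phase): silver_phase after red_phase ✓
(teal_phase, blue_phase): teal_phase after blue_phase ✓
(teal_phase, crimson_phase): teal_phase after crimson_phase ✓
(teal_phase, cyan_phase): teal_phase after cyan_phase ✓
(teal_phase, green_phase): teal_phase after green_phase ✓
(teal_phase, red_phase): teal_phase after red_phase ✓
(teal_phase, violet_phase): teal_phase after violet_phase ✓
(violet_phase, blue_phase): violet_phase after blue_phase ✓
Count: 19.

19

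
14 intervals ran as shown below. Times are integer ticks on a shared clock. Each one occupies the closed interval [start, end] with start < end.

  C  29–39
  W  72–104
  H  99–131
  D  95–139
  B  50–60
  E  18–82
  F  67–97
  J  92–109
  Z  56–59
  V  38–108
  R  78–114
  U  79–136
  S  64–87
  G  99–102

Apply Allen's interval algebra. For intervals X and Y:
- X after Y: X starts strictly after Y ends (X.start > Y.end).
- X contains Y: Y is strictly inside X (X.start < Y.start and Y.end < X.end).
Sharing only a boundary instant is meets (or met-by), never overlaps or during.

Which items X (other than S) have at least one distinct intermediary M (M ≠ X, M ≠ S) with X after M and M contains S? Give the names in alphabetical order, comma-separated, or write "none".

Target S = [64, 87].
Intermediaries M with M contains S: V.
Via V — items with X after V: none.
Union: none.

none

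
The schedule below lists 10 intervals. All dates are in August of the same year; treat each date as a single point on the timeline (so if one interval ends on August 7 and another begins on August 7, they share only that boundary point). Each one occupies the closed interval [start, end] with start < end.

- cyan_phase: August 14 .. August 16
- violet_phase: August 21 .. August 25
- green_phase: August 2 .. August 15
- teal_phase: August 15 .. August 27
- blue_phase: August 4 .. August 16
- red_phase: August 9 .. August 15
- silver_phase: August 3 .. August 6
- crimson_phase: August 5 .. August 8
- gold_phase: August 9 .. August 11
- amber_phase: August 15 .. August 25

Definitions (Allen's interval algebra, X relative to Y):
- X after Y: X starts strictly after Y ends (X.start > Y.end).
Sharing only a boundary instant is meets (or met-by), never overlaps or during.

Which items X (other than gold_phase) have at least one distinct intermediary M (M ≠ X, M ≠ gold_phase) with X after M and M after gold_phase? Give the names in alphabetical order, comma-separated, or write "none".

Target gold_phase = [August 9, August 11].
Intermediaries M with M after gold_phase: amber_phase, cyan_phase, teal_phase, violet_phase.
Via amber_phase — items with X after amber_phase: none.
Via cyan_phase — items with X after cyan_phase: violet_phase.
Via teal_phase — items with X after teal_phase: none.
Via violet_phase — items with X after violet_phase: none.
Union: violet_phase.

violet_phase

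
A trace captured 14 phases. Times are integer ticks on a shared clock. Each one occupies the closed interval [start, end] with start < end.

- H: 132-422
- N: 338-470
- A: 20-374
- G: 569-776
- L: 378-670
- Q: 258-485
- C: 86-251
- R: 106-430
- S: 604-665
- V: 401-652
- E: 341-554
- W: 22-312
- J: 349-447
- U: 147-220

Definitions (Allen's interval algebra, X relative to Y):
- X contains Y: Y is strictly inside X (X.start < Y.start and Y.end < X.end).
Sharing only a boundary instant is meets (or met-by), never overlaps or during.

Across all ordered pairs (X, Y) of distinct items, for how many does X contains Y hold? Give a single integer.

Checking all 182 ordered pairs for relation 'contains'; matching pairs in alphabetical order:
(A, C): A contains C ✓
(A, U): A contains U ✓
(A, W): A contains W ✓
(C, U): C contains U ✓
(E, J): E contains J ✓
(G, S): G contains S ✓
(H, U): H contains U ✓
(L, S): L contains S ✓
(L, V): L contains V ✓
(N, J): N contains J ✓
(Q, J): Q contains J ✓
(Q, N): Q contains N ✓
(R, H): R contains H ✓
(R, U): R contains U ✓
(W, C): W contains C ✓
(W, U): W contains U ✓
Count: 16.

16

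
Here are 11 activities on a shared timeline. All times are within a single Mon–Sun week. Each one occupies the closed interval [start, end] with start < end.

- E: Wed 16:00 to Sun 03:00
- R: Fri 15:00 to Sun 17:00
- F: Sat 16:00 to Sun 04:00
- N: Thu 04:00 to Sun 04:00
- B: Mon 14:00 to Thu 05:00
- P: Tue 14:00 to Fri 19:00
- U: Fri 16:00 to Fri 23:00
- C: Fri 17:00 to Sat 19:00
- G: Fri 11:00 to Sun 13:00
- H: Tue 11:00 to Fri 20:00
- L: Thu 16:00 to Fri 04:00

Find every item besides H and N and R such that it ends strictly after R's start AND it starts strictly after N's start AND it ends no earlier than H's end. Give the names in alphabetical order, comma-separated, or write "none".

C, F, G, U

Conditions: its end is strictly after R's start (X.end > Fri 15:00) AND its start is strictly after N's start (X.start > Thu 04:00) AND its end is no earlier than H's end (X.end >= Fri 20:00).
B: end Thu 05:00 > Fri 15:00? ✗; start Mon 14:00 > Thu 04:00? ✗; end Thu 05:00 >= Fri 20:00? ✗ → no.
C: end Sat 19:00 > Fri 15:00? ✓; start Fri 17:00 > Thu 04:00? ✓; end Sat 19:00 >= Fri 20:00? ✓ → yes.
E: end Sun 03:00 > Fri 15:00? ✓; start Wed 16:00 > Thu 04:00? ✗; end Sun 03:00 >= Fri 20:00? ✓ → no.
F: end Sun 04:00 > Fri 15:00? ✓; start Sat 16:00 > Thu 04:00? ✓; end Sun 04:00 >= Fri 20:00? ✓ → yes.
G: end Sun 13:00 > Fri 15:00? ✓; start Fri 11:00 > Thu 04:00? ✓; end Sun 13:00 >= Fri 20:00? ✓ → yes.
L: end Fri 04:00 > Fri 15:00? ✗; start Thu 16:00 > Thu 04:00? ✓; end Fri 04:00 >= Fri 20:00? ✗ → no.
P: end Fri 19:00 > Fri 15:00? ✓; start Tue 14:00 > Thu 04:00? ✗; end Fri 19:00 >= Fri 20:00? ✗ → no.
U: end Fri 23:00 > Fri 15:00? ✓; start Fri 16:00 > Thu 04:00? ✓; end Fri 23:00 >= Fri 20:00? ✓ → yes.
Result: C, F, G, U.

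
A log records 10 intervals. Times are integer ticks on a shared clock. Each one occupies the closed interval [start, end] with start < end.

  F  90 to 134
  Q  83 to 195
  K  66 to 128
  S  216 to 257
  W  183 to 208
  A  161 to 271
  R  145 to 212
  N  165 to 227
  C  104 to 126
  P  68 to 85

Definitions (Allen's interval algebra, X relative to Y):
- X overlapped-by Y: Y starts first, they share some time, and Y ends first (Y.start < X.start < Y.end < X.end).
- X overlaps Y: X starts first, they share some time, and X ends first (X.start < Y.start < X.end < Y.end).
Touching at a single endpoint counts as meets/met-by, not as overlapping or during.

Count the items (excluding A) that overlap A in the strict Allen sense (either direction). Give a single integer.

Target A = [161, 271].
C [104, 126] → before → no.
F [90, 134] → before → no.
K [66, 128] → before → no.
N [165, 227] → during → no.
P [68, 85] → before → no.
Q [83, 195] → overlaps → counts.
R [145, 212] → overlaps → counts.
S [216, 257] → during → no.
W [183, 208] → during → no.
Total: 2.

2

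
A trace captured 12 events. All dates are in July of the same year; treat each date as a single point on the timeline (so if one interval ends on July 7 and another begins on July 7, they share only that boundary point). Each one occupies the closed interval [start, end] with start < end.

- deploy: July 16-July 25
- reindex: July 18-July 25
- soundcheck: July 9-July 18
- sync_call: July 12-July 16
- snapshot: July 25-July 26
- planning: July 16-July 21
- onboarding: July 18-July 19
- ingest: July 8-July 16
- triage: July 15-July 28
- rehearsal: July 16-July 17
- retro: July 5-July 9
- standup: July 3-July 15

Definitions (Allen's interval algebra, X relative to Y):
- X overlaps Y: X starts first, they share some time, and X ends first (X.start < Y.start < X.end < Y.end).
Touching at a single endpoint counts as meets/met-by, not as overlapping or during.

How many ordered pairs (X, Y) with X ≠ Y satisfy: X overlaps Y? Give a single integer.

11

Checking all 132 ordered pairs for relation 'overlaps'; matching pairs in alphabetical order:
(ingest, soundcheck): ingest overlaps soundcheck ✓
(ingest, triage): ingest overlaps triage ✓
(planning, reindex): planning overlaps reindex ✓
(retro, ingest): retro overlaps ingest ✓
(soundcheck, deploy): soundcheck overlaps deploy ✓
(soundcheck, planning): soundcheck overlaps planning ✓
(soundcheck, triage): soundcheck overlaps triage ✓
(standup, ingest): standup overlaps ingest ✓
(standup, soundcheck): standup overlaps soundcheck ✓
(standup, sync_call): standup overlaps sync_call ✓
(sync_call, triage): sync_call overlaps triage ✓
Count: 11.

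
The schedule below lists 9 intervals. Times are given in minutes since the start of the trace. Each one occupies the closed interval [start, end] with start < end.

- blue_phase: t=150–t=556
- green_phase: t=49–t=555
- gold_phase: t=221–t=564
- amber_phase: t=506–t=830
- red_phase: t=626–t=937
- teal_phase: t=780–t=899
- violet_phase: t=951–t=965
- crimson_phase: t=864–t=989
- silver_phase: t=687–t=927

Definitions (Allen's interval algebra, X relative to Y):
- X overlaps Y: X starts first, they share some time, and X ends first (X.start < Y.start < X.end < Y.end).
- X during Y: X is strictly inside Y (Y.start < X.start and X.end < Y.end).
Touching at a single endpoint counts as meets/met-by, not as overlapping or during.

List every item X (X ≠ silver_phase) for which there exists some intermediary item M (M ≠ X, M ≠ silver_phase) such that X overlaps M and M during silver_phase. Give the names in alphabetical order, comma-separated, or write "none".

amber_phase

Target silver_phase = [t=687, t=927].
Intermediaries M with M during silver_phase: teal_phase.
Via teal_phase — items with X overlaps teal_phase: amber_phase.
Union: amber_phase.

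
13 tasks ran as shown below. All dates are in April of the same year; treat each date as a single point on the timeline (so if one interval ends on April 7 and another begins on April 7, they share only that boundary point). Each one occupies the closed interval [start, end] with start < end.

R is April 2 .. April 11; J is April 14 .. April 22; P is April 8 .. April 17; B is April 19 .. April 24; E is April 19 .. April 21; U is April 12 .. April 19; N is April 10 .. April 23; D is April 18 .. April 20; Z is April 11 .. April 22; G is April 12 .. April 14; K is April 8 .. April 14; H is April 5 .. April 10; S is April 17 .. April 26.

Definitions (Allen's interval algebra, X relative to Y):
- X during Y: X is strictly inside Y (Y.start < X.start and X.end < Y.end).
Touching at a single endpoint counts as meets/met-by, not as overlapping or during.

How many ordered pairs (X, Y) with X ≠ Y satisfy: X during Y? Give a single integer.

17

Checking all 156 ordered pairs for relation 'during'; matching pairs in alphabetical order:
(B, S): B during S ✓
(D, J): D during J ✓
(D, N): D during N ✓
(D, S): D during S ✓
(D, Z): D during Z ✓
(E, J): E during J ✓
(E, N): E during N ✓
(E, S): E during S ✓
(E, Z): E during Z ✓
(G, N): G during N ✓
(G, P): G during P ✓
(G, Z): G during Z ✓
(H, R): H during R ✓
(J, N): J during N ✓
(U, N): U during N ✓
(U, Z): U during Z ✓
(Z, N): Z during N ✓
Count: 17.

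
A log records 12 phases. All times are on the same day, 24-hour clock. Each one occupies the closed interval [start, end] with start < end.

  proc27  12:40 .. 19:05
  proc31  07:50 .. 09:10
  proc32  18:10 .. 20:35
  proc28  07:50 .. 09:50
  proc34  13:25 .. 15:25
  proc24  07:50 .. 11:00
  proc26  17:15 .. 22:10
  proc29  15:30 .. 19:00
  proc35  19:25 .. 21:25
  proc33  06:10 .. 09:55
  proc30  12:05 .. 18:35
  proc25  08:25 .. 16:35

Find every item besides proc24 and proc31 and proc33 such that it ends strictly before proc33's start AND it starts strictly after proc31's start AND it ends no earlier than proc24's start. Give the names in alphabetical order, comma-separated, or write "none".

none

Conditions: its end is strictly before proc33's start (X.end < 06:10) AND its start is strictly after proc31's start (X.start > 07:50) AND its end is no earlier than proc24's start (X.end >= 07:50).
proc25: end 16:35 < 06:10? ✗; start 08:25 > 07:50? ✓; end 16:35 >= 07:50? ✓ → no.
proc26: end 22:10 < 06:10? ✗; start 17:15 > 07:50? ✓; end 22:10 >= 07:50? ✓ → no.
proc27: end 19:05 < 06:10? ✗; start 12:40 > 07:50? ✓; end 19:05 >= 07:50? ✓ → no.
proc28: end 09:50 < 06:10? ✗; start 07:50 > 07:50? ✗; end 09:50 >= 07:50? ✓ → no.
proc29: end 19:00 < 06:10? ✗; start 15:30 > 07:50? ✓; end 19:00 >= 07:50? ✓ → no.
proc30: end 18:35 < 06:10? ✗; start 12:05 > 07:50? ✓; end 18:35 >= 07:50? ✓ → no.
proc32: end 20:35 < 06:10? ✗; start 18:10 > 07:50? ✓; end 20:35 >= 07:50? ✓ → no.
proc34: end 15:25 < 06:10? ✗; start 13:25 > 07:50? ✓; end 15:25 >= 07:50? ✓ → no.
proc35: end 21:25 < 06:10? ✗; start 19:25 > 07:50? ✓; end 21:25 >= 07:50? ✓ → no.
Result: none.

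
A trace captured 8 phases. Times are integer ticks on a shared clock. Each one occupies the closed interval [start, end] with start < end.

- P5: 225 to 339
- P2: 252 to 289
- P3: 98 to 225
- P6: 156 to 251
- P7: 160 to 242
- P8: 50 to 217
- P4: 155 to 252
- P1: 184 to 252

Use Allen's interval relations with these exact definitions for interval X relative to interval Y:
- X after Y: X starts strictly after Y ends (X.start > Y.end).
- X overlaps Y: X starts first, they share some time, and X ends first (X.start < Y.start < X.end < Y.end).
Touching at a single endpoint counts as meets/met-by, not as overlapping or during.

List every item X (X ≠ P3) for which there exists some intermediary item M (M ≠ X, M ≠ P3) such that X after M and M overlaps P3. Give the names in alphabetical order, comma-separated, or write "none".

P2, P5

Target P3 = [98, 225].
Intermediaries M with M overlaps P3: P8.
Via P8 — items with X after P8: P2, P5.
Union: P2, P5.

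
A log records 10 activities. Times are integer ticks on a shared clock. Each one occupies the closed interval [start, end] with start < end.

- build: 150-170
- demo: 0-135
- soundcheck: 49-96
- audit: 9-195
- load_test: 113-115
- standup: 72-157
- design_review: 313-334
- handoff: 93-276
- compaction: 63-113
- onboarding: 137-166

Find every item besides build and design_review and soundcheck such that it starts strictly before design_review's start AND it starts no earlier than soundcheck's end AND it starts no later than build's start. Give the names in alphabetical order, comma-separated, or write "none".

load_test, onboarding

Conditions: its start is strictly before design_review's start (X.start < 313) AND its start is no earlier than soundcheck's end (X.start >= 96) AND its start is no later than build's start (X.start <= 150).
audit: start 9 < 313? ✓; start 9 >= 96? ✗; start 9 <= 150? ✓ → no.
compaction: start 63 < 313? ✓; start 63 >= 96? ✗; start 63 <= 150? ✓ → no.
demo: start 0 < 313? ✓; start 0 >= 96? ✗; start 0 <= 150? ✓ → no.
handoff: start 93 < 313? ✓; start 93 >= 96? ✗; start 93 <= 150? ✓ → no.
load_test: start 113 < 313? ✓; start 113 >= 96? ✓; start 113 <= 150? ✓ → yes.
onboarding: start 137 < 313? ✓; start 137 >= 96? ✓; start 137 <= 150? ✓ → yes.
standup: start 72 < 313? ✓; start 72 >= 96? ✗; start 72 <= 150? ✓ → no.
Result: load_test, onboarding.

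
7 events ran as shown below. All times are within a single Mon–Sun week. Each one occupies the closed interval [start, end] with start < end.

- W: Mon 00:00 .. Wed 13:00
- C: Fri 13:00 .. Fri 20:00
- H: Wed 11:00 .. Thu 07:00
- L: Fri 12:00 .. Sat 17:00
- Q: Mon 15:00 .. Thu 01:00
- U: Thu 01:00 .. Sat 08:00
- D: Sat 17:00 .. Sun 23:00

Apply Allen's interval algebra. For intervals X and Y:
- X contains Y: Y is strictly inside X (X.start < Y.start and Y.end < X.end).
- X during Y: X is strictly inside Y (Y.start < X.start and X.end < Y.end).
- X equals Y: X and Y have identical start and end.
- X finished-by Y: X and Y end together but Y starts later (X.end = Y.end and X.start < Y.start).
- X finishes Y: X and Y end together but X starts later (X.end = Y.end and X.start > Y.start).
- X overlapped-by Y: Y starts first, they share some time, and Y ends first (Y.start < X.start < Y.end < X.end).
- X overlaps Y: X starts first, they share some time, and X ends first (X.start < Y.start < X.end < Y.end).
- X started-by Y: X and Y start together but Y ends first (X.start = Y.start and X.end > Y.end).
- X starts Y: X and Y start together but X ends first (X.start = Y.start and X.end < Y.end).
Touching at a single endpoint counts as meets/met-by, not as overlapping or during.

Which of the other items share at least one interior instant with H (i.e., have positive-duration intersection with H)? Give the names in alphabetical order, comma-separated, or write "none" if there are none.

Q, U, W

Target H = [Wed 11:00, Thu 07:00].
C [Fri 13:00, Fri 20:00] → after → no.
D [Sat 17:00, Sun 23:00] → after → no.
L [Fri 12:00, Sat 17:00] → after → no.
Q [Mon 15:00, Thu 01:00] → overlaps → yes.
U [Thu 01:00, Sat 08:00] → overlapped-by → yes.
W [Mon 00:00, Wed 13:00] → overlaps → yes.
Result: Q, U, W.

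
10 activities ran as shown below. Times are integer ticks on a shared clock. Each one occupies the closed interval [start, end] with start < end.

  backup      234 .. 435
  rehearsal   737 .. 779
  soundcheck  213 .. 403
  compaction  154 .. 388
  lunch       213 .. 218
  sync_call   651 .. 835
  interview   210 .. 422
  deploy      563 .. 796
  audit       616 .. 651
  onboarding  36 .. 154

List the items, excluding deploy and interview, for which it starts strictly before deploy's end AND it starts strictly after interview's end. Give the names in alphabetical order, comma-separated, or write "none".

audit, rehearsal, sync_call

Conditions: its start is strictly before deploy's end (X.start < 796) AND its start is strictly after interview's end (X.start > 422).
audit: start 616 < 796? ✓; start 616 > 422? ✓ → yes.
backup: start 234 < 796? ✓; start 234 > 422? ✗ → no.
compaction: start 154 < 796? ✓; start 154 > 422? ✗ → no.
lunch: start 213 < 796? ✓; start 213 > 422? ✗ → no.
onboarding: start 36 < 796? ✓; start 36 > 422? ✗ → no.
rehearsal: start 737 < 796? ✓; start 737 > 422? ✓ → yes.
soundcheck: start 213 < 796? ✓; start 213 > 422? ✗ → no.
sync_call: start 651 < 796? ✓; start 651 > 422? ✓ → yes.
Result: audit, rehearsal, sync_call.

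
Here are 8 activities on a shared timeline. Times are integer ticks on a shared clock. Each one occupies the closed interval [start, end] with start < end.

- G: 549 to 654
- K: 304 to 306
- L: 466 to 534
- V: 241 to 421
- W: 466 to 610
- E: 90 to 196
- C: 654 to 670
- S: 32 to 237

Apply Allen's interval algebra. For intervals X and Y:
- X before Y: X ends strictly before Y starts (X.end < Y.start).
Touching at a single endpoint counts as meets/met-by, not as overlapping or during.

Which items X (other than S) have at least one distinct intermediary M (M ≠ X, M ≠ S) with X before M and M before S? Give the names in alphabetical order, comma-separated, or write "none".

none

Target S = [32, 237].
Intermediaries M with M before S: none.
Union: none.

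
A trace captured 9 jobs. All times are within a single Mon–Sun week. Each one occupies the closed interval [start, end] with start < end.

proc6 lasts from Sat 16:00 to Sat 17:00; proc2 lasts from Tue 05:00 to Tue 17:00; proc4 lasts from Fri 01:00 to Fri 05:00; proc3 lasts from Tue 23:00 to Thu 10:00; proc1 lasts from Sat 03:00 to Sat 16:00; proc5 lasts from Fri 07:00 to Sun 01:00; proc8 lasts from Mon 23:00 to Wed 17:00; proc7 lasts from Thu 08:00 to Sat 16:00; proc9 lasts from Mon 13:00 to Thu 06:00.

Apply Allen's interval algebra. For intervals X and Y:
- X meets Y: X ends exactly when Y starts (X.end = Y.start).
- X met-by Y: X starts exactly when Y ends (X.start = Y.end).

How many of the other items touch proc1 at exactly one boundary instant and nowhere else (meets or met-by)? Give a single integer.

Target proc1 = [Sat 03:00, Sat 16:00].
proc2 [Tue 05:00, Tue 17:00] → before → no.
proc3 [Tue 23:00, Thu 10:00] → before → no.
proc4 [Fri 01:00, Fri 05:00] → before → no.
proc5 [Fri 07:00, Sun 01:00] → contains → no.
proc6 [Sat 16:00, Sat 17:00] → met-by → counts.
proc7 [Thu 08:00, Sat 16:00] → finished-by → no.
proc8 [Mon 23:00, Wed 17:00] → before → no.
proc9 [Mon 13:00, Thu 06:00] → before → no.
Total: 1.

1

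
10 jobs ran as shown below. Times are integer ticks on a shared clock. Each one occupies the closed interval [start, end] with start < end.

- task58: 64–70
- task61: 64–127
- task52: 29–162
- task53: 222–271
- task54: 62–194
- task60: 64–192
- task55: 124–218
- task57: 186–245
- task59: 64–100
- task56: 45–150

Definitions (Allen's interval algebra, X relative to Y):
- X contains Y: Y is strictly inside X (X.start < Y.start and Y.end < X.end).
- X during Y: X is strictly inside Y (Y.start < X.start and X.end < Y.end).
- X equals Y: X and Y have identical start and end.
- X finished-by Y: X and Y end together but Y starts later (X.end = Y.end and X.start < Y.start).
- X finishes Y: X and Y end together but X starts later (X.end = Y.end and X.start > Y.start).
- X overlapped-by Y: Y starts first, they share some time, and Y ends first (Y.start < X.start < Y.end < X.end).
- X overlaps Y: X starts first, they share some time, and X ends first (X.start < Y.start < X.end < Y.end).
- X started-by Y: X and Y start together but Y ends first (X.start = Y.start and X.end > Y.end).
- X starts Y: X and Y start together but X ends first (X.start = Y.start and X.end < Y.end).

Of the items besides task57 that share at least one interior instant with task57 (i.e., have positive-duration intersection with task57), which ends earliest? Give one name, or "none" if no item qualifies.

task60

Target task57 = [186, 245].
task52 [29, 162] → before → excluded.
task53 [222, 271] → overlapped-by → candidate.
task54 [62, 194] → overlaps → candidate.
task55 [124, 218] → overlaps → candidate.
task56 [45, 150] → before → excluded.
task58 [64, 70] → before → excluded.
task59 [64, 100] → before → excluded.
task60 [64, 192] → overlaps → candidate.
task61 [64, 127] → before → excluded.
Among candidates, earliest end is 192 → task60.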